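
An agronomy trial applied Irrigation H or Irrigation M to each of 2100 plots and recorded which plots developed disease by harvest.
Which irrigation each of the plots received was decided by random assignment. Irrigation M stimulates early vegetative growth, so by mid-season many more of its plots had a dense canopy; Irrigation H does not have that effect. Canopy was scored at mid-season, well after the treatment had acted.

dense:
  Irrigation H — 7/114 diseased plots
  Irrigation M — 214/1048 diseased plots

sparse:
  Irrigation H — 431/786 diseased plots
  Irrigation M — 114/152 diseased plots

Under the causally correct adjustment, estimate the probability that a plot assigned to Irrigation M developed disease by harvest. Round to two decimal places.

Within every mid-season canopy level Irrigation H has the lower rate, yet pooled Irrigation M does — Simpson's reversal.
Mid-season canopy is recorded after the irrigation and is itself shifted by it — it sits on the causal path from irrigation to outcome. Conditioning on a mediator would strip out part of the effect we want; the pooled comparison gives the total causal effect.
So P(outcome | do(Irrigation M)) is just the pooled rate for Irrigation M: 328/1200 = 0.273.

0.27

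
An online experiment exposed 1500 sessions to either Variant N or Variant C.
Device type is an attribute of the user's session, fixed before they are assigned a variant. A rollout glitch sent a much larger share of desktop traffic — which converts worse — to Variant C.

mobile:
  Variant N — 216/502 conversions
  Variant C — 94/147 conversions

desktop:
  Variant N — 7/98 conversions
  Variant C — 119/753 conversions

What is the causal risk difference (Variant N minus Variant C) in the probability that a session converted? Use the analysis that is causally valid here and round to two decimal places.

Variant C is higher inside every device type stratum but Variant N is higher in aggregate. Whether to stratify depends on how device type relates to the variant.
Device type satisfies the back-door criterion: it is not a descendant of the variant, and it blocks the spurious path from variant to outcome. Adjusting for it (i.e., using the within-device type rates) gives the causal effect.
Adjusting over the population distribution of device type: 0.433·(0.430−0.639) + 0.567·(0.071−0.158) = -0.140.

-0.14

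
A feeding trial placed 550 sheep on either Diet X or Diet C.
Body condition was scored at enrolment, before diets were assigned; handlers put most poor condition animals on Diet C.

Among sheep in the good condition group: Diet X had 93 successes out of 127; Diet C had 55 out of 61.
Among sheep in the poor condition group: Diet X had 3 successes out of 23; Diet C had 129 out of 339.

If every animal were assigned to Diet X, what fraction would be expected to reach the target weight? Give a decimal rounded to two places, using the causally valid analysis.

0.34

The imbalance in starting body condition arose from how sheep were allocated, not from anything the diet did; and starting body condition independently affects the outcome. The pooled gap is confounded — condition on starting body condition.
Standardising Diet X to the population starting body condition mix: 0.342·93/127 + 0.658·3/23 = 0.336.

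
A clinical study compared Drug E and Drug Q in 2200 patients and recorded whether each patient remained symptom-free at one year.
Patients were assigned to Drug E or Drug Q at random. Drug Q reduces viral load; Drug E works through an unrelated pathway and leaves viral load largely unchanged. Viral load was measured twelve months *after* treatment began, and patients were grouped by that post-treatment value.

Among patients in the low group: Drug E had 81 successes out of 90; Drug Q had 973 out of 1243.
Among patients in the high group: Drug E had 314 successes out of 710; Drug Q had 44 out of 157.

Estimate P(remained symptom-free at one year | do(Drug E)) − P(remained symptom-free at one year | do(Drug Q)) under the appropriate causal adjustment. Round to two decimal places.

-0.23

The distribution of viral load is itself part of what the drug does — it is an intermediate outcome. Holding it fixed would remove that part of the effect; the total effect is the pooled difference.
The causal difference is the pooled difference: 0.494 − 0.726 = -0.233.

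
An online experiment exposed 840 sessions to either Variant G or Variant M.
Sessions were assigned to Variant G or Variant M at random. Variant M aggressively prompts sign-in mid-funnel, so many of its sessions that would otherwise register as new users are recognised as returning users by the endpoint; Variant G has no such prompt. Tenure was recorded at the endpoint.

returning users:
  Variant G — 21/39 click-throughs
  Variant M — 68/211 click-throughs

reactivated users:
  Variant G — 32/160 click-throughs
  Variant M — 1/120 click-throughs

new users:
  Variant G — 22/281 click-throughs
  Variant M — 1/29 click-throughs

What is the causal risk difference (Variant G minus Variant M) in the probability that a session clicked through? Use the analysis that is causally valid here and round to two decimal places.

-0.04

User tenure here is a post-treatment variable shaped by the variant; conditioning on it would introduce bias rather than remove it. The overall comparison is the causal one.
The causal difference is the pooled difference: 0.156 − 0.194 = -0.038.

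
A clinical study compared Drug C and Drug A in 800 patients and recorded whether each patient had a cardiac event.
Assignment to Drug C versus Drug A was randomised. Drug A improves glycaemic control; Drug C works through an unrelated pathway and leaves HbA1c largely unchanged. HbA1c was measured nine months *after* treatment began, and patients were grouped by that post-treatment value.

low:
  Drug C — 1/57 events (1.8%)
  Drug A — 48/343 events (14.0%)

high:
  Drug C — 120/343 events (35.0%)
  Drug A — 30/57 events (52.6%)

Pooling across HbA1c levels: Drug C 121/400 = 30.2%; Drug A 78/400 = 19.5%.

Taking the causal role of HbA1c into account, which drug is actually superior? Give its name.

Drug A

HbA1c lies on the pathway drug → HbA1c → outcome, so adjusting for it blocks the indirect effect. For the total causal effect of drug, use the unadjusted pooled rates.
Pooled: Drug C 30.2% vs Drug A 19.5%; Drug A is lower overall.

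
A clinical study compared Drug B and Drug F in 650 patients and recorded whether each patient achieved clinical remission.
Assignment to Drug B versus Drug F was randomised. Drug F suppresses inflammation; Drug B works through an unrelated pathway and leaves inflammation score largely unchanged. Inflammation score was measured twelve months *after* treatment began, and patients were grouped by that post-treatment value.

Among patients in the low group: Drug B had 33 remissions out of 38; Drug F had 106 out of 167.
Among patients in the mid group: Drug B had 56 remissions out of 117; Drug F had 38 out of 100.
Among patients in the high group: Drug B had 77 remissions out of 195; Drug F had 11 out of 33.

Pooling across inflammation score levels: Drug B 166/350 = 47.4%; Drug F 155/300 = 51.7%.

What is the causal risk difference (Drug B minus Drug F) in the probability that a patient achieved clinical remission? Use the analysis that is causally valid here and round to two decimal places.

-0.04

The inflammation score-specific comparison favours Drug B throughout, but the pooled figures favour Drug F. The question is whether to condition on inflammation score.
The distribution of inflammation score is itself part of what the drug does — it is an intermediate outcome. Holding it fixed would remove that part of the effect; the total effect is the pooled difference.
The causal difference is the pooled difference: 0.474 − 0.517 = -0.042.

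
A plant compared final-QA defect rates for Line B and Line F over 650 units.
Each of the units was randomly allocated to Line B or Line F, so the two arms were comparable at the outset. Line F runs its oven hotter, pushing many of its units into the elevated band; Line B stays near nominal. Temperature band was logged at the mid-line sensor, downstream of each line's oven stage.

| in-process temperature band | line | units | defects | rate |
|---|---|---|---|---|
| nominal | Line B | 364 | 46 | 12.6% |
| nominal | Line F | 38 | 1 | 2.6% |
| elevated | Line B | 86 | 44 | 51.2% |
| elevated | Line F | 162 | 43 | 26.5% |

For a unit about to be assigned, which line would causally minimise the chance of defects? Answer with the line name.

In-process temperature band is downstream of the line. One should not condition on a consequence of treatment, so the overall rates are the right comparison.
Pooled: Line B 20.0% vs Line F 22.0%; Line B is lower overall.

Line B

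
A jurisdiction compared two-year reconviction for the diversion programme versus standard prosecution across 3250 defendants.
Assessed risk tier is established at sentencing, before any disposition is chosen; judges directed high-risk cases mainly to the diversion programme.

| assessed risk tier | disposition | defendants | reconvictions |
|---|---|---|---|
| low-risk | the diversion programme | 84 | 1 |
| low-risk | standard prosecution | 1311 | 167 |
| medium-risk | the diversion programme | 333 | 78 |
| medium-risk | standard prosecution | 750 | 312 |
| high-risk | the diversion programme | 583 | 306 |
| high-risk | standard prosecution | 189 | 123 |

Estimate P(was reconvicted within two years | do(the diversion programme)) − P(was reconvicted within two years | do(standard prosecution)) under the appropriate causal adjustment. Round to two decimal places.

-0.14

Within every assessed risk tier level the diversion programme has the lower rate, yet pooled standard prosecution does — Simpson's reversal.
Nothing the disposition does changes assessed risk tier; the imbalance is an allocation artefact. With assessed risk tier also predicting the outcome, the pooled figure is confounded, and the within-stratum comparison is the causal one.
Adjusting over the population distribution of assessed risk tier: 0.429·(0.012−0.127) + 0.333·(0.234−0.416) + 0.238·(0.525−0.651) = -0.140.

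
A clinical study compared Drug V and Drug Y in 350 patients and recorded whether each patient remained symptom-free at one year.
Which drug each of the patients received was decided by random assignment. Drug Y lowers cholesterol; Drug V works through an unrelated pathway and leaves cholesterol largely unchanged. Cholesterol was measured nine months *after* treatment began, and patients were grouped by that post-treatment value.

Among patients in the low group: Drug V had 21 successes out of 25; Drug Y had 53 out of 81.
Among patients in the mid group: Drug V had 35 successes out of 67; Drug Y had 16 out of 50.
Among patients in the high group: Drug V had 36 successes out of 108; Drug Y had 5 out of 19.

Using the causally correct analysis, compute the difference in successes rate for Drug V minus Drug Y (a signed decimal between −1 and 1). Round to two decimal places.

Cholesterol is downstream of the drug. One should not condition on a consequence of treatment, so the overall rates are the right comparison.
The causal difference is the pooled difference: 0.460 − 0.493 = -0.033.

-0.03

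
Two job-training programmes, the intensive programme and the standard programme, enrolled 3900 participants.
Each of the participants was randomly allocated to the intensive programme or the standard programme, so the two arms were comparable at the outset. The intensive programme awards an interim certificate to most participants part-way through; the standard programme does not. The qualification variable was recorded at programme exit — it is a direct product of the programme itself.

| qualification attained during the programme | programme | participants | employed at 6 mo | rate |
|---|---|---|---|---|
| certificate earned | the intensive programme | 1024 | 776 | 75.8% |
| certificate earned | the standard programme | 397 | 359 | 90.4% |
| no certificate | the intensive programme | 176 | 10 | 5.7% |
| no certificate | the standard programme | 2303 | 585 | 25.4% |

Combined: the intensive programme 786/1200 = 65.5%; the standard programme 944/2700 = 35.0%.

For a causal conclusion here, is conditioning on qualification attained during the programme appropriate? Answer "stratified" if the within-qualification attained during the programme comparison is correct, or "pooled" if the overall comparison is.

Within every qualification attained during the programme level the standard programme has the higher rate, yet pooled the intensive programme does — Simpson's reversal.
Qualification attained during the programme is recorded after the programme and is itself shifted by it — it sits on the causal path from programme to outcome. Conditioning on a mediator would strip out part of the effect we want; the pooled comparison gives the total causal effect.
Pooled: the intensive programme 65.5% vs the standard programme 35.0%; the intensive programme is higher overall.

pooled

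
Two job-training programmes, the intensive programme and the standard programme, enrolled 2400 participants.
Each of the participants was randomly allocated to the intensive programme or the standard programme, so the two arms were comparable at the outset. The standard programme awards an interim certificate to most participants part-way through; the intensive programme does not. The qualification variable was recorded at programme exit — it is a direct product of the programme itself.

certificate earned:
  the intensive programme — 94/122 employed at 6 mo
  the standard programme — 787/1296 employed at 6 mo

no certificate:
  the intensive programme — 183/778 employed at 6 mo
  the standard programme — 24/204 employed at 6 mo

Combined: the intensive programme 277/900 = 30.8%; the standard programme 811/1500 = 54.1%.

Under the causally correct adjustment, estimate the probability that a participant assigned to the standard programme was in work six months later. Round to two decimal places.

the intensive programme is higher inside every qualification attained during the programme stratum but the standard programme is higher in aggregate. Whether to stratify depends on how qualification attained during the programme relates to the programme.
Stratifying would compare programmes among participants the programmes themselves sorted into qualification attained during the programme groups — a form of selection on an intermediate. The unconditioned pooled rates give the total causal effect.
So P(outcome | do(the standard programme)) is just the pooled rate for the standard programme: 811/1500 = 0.541.

0.54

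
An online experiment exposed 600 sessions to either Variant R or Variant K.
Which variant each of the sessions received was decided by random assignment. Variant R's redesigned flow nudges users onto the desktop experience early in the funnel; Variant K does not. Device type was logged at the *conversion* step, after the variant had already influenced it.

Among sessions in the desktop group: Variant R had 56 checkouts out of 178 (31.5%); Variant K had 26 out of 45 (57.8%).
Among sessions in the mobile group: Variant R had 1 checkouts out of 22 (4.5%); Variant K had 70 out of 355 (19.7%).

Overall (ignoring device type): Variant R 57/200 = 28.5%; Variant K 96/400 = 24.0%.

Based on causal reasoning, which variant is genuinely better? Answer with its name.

Variant R

The device type-specific comparison favours Variant K throughout, but the pooled figures favour Variant R. The question is whether to condition on device type.
Device type here is a post-treatment variable shaped by the variant; conditioning on it would introduce bias rather than remove it. The overall comparison is the causal one.
Pooled: Variant R 28.5% vs Variant K 24.0%; Variant R is higher overall.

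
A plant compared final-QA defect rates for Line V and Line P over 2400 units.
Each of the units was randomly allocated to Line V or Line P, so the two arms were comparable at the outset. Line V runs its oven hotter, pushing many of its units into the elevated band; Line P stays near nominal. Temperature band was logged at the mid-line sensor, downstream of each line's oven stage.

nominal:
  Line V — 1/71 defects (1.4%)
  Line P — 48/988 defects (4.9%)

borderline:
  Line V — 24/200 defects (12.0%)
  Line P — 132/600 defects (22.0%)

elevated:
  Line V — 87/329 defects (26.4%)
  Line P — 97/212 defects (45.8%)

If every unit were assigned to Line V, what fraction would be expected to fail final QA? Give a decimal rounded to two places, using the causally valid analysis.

In-process temperature band here is a post-treatment variable shaped by the line; conditioning on it would introduce bias rather than remove it. The overall comparison is the causal one.
So P(outcome | do(Line V)) is just the pooled rate for Line V: 112/600 = 0.187.

0.19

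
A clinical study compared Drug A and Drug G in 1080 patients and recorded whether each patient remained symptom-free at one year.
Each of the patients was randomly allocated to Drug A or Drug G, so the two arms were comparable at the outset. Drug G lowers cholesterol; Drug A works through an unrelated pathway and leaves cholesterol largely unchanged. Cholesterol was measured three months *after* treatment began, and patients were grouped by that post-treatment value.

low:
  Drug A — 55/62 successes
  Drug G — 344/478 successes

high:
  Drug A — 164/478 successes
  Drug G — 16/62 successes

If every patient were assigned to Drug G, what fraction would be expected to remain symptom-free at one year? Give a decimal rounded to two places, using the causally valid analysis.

0.67

Within every cholesterol level Drug A has the higher rate, yet pooled Drug G does — Simpson's reversal.
The distribution of cholesterol is itself part of what the drug does — it is an intermediate outcome. Holding it fixed would remove that part of the effect; the total effect is the pooled difference.
So P(outcome | do(Drug G)) is just the pooled rate for Drug G: 360/540 = 0.667.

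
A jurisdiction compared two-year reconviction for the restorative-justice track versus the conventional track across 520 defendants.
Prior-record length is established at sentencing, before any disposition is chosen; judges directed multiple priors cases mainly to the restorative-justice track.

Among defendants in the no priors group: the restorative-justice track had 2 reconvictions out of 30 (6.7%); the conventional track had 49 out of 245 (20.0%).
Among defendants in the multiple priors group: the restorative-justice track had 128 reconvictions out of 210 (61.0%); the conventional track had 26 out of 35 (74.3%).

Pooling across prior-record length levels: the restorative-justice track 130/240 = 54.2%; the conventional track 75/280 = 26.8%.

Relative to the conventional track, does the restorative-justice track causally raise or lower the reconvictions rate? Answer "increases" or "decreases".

Within every prior-record length level the restorative-justice track has the lower rate, yet pooled the conventional track does — Simpson's reversal.
Since prior-record length is a pre-existing factor (not a product of the disposition) and it affects the outcome on its own, it is a confounder. The stratified rates, not the pooled rate, identify the causal effect.
Within each level — no priors: 6.7% vs 20.0%; multiple priors: 61.0% vs 74.3% — the restorative-justice track is lower every time.

decreases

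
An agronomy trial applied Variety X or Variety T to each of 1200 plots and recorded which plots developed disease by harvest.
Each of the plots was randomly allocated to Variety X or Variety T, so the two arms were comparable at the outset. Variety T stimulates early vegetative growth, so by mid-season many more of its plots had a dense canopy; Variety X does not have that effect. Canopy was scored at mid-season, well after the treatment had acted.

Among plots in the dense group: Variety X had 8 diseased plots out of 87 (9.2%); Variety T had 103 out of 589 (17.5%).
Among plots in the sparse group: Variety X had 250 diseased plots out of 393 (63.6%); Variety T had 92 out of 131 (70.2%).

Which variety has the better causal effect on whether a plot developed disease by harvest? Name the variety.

Variety T

Variety X is lower inside every mid-season canopy stratum but Variety T is lower in aggregate. Whether to stratify depends on how mid-season canopy relates to the variety.
The distribution of mid-season canopy is itself part of what the variety does — it is an intermediate outcome. Holding it fixed would remove that part of the effect; the total effect is the pooled difference.
Pooled: Variety X 53.8% vs Variety T 27.1%; Variety T is lower overall.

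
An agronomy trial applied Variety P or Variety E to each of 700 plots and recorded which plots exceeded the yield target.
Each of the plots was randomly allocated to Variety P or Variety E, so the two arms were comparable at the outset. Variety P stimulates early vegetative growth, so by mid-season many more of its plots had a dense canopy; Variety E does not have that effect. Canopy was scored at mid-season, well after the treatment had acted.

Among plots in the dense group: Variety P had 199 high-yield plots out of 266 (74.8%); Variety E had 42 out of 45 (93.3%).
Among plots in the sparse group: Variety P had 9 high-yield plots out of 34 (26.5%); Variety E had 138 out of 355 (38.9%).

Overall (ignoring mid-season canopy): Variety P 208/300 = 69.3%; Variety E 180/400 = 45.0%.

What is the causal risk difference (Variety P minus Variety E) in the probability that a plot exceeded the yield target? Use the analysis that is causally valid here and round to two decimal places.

+0.24

The mid-season canopy-specific comparison favours Variety E throughout, but the pooled figures favour Variety P. The question is whether to condition on mid-season canopy.
Mid-season canopy is downstream of the variety. One should not condition on a consequence of treatment, so the overall rates are the right comparison.
The causal difference is the pooled difference: 0.693 − 0.450 = +0.243.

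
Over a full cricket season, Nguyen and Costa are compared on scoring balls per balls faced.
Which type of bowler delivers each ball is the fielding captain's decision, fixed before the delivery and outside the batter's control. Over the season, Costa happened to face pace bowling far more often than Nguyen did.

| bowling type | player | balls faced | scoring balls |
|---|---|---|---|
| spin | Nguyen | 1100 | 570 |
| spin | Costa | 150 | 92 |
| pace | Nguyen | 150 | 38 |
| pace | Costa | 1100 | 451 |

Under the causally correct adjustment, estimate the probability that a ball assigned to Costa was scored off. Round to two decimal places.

0.51

The bowling type-specific comparison favours Costa throughout, but the pooled figures favour Nguyen. The question is whether to condition on bowling type.
Bowling type is set before the player has any effect — it is not caused by the player — and it independently drives the outcome. That makes it a confounder, so the causal comparison is within bowling type levels.
Standardising Costa to the population bowling type mix: 0.500·92/150 + 0.500·451/1100 = 0.512.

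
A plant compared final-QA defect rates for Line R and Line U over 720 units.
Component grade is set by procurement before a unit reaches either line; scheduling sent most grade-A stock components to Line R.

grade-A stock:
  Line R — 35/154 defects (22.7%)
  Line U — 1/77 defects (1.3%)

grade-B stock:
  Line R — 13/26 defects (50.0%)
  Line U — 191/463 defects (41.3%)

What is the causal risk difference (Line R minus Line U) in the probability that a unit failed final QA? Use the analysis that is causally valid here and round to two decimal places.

+0.13

The imbalance in component grade arose from how units were allocated, not from anything the line did; and component grade independently affects the outcome. The pooled gap is confounded — condition on component grade.
Adjusting over the population distribution of component grade: 0.321·(0.227−0.013) + 0.679·(0.500−0.413) = +0.128.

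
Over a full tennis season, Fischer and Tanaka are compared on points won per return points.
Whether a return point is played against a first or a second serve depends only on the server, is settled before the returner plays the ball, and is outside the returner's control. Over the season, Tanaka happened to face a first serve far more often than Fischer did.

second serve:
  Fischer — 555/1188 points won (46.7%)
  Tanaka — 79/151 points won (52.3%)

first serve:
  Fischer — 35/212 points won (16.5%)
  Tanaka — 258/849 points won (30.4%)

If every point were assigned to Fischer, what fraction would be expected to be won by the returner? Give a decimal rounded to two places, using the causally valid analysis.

0.33

Serve type is set before the player has any effect — it is not caused by the player — and it independently drives the outcome. That makes it a confounder, so the causal comparison is within serve type levels.
Standardising Fischer to the population serve type mix: 0.558·555/1188 + 0.442·35/212 = 0.334.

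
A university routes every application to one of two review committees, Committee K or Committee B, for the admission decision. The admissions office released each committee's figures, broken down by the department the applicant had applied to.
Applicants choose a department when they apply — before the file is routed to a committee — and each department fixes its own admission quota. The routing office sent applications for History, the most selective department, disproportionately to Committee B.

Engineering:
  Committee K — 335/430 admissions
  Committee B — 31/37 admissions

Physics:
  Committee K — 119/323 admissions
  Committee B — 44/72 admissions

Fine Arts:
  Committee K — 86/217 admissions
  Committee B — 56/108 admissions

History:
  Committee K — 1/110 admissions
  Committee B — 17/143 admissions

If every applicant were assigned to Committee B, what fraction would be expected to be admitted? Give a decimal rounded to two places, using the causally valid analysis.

0.58

Department is set before the review committee has any effect — it is not caused by the review committee — and it independently drives the outcome. That makes it a confounder, so the causal comparison is within department levels.
Standardising Committee B to the population department mix: 0.324·31/37 + 0.274·44/72 + 0.226·56/108 + 0.176·17/143 = 0.577.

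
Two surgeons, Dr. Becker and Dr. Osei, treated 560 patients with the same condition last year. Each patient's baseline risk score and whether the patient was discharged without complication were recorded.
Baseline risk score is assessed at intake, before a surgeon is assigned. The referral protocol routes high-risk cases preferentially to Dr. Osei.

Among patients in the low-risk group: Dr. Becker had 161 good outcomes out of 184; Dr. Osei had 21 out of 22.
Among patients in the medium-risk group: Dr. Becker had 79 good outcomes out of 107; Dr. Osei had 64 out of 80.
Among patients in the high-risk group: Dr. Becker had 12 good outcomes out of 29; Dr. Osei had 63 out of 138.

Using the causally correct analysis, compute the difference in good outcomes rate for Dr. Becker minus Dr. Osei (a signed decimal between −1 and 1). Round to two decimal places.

The stratified and pooled comparisons disagree (Dr. Osei wins within each baseline risk score; Dr. Becker wins overall), so the answer turns on the causal role of baseline risk score.
Baseline risk score differs across surgeons for reasons unrelated to any effect of the surgeon itself, and it separately predicts the outcome — a classic confounder. We must compare within baseline risk score levels.
Adjusting over the population distribution of baseline risk score: 0.368·(0.875−0.955) + 0.334·(0.738−0.800) + 0.298·(0.414−0.457) = -0.063.

-0.06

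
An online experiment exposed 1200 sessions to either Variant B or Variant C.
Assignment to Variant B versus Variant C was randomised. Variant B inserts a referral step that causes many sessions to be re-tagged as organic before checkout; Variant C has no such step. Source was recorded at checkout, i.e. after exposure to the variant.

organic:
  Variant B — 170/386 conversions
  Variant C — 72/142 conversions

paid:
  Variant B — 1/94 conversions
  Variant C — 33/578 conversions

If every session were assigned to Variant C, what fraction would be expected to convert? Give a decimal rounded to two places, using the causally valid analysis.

Traffic source lies on the pathway variant → traffic source → outcome, so adjusting for it blocks the indirect effect. For the total causal effect of variant, use the unadjusted pooled rates.
So P(outcome | do(Variant C)) is just the pooled rate for Variant C: 105/720 = 0.146.

0.15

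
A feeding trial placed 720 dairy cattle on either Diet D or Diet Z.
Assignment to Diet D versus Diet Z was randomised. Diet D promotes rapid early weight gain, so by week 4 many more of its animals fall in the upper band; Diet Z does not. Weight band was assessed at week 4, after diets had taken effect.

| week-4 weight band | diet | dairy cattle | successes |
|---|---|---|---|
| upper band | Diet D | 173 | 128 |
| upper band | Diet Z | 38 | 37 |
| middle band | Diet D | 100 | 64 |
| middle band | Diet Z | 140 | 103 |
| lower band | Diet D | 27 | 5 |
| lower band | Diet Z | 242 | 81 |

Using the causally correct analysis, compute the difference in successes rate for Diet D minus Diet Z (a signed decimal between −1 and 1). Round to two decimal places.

+0.13

The stratified and pooled comparisons disagree (Diet Z wins within each week-4 weight band; Diet D wins overall), so the answer turns on the causal role of week-4 weight band.
Week-4 weight band lies on the pathway diet → week-4 weight band → outcome, so adjusting for it blocks the indirect effect. For the total causal effect of diet, use the unadjusted pooled rates.
The causal difference is the pooled difference: 0.657 − 0.526 = +0.130.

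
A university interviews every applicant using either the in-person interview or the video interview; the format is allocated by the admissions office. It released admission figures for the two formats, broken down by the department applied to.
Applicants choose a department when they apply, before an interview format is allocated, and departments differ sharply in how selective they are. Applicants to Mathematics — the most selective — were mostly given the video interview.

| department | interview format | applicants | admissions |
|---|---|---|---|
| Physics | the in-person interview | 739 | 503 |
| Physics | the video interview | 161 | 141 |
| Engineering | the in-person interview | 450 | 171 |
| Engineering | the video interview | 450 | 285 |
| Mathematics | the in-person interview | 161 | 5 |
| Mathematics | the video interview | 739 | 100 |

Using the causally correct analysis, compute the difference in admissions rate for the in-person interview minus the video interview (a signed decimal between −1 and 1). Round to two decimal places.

-0.18

The stratified and pooled comparisons disagree (the video interview wins within each department; the in-person interview wins overall), so the answer turns on the causal role of department.
Department differs across interview formats for reasons unrelated to any effect of the interview format itself, and it separately predicts the outcome — a classic confounder. We must compare within department levels.
Adjusting over the population distribution of department: 0.333·(0.681−0.876) + 0.333·(0.380−0.633) + 0.333·(0.031−0.135) = -0.184.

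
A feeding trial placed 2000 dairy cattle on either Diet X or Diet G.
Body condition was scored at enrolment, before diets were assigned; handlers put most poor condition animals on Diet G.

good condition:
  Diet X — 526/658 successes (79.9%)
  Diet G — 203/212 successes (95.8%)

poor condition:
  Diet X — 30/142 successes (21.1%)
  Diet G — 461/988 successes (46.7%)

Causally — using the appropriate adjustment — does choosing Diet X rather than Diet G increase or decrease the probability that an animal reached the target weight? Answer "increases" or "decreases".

decreases

The starting body condition-specific comparison favours Diet G throughout, but the pooled figures favour Diet X. The question is whether to condition on starting body condition.
Starting body condition satisfies the back-door criterion: it is not a descendant of the diet, and it blocks the spurious path from diet to outcome. Adjusting for it (i.e., using the within-starting body condition rates) gives the causal effect.
Within each level — good condition: 79.9% vs 95.8%; poor condition: 21.1% vs 46.7% — Diet G is higher every time.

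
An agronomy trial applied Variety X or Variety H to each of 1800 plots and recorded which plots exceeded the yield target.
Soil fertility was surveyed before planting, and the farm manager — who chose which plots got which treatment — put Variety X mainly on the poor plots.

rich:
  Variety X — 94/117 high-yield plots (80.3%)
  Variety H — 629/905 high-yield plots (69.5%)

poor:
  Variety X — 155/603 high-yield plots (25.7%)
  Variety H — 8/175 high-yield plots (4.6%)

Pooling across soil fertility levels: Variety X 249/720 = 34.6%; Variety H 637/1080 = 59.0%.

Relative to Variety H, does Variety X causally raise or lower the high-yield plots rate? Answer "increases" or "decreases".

increases

Here soil fertility is a common cause — it drives both which variety a case falls under and the outcome. The crude comparison mixes populations; the stratum-specific rates are the causally relevant ones.
Within each level — rich: 80.3% vs 69.5%; poor: 25.7% vs 4.6% — Variety X is higher every time.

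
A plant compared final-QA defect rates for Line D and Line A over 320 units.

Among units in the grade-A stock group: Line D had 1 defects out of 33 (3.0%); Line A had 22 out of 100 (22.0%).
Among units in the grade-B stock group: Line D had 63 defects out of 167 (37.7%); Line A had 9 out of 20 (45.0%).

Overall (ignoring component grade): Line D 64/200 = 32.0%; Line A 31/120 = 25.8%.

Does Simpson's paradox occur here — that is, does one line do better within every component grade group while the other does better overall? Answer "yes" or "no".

Within each component grade level (grade-A stock 3.0% vs 22.0%; grade-B stock 37.7% vs 45.0%), Line D has the lower rate every time. Pooled: 32.0% vs 25.8% — Line A has the lower rate overall. The two comparisons disagree.

yes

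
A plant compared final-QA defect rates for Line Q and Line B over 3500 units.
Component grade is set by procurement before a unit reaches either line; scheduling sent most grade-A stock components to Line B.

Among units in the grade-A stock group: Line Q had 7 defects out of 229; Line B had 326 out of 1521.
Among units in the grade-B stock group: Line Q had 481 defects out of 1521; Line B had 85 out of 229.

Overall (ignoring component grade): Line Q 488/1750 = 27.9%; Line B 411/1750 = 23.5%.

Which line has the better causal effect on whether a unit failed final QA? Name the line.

Line Q

Here component grade is a common cause — it drives both which line a case falls under and the outcome. The crude comparison mixes populations; the stratum-specific rates are the causally relevant ones.
Within each level — grade-A stock: 3.1% vs 21.4%; grade-B stock: 31.6% vs 37.1% — Line Q is lower every time.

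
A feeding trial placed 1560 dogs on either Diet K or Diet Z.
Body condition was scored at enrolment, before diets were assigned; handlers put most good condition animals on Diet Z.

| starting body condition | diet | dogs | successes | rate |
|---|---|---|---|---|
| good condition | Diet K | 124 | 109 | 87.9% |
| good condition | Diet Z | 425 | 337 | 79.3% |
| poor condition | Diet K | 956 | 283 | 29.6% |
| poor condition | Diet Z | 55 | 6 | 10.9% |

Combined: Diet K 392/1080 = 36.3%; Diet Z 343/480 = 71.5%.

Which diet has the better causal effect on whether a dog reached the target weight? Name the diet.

Diet K

Since starting body condition is a pre-existing factor (not a product of the diet) and it affects the outcome on its own, it is a confounder. The stratified rates, not the pooled rate, identify the causal effect.
Within each level — good condition: 87.9% vs 79.3%; poor condition: 29.6% vs 10.9% — Diet K is higher every time.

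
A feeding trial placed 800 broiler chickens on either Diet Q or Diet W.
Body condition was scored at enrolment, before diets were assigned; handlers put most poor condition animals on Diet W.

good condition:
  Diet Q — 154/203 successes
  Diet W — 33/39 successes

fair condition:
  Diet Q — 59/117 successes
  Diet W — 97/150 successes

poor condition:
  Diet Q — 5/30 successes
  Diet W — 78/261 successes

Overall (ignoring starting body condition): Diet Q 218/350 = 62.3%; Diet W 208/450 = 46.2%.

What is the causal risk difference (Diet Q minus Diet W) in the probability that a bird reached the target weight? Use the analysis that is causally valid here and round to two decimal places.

-0.12

The imbalance in starting body condition arose from how broiler chickens were allocated, not from anything the diet did; and starting body condition independently affects the outcome. The pooled gap is confounded — condition on starting body condition.
Adjusting over the population distribution of starting body condition: 0.302·(0.759−0.846) + 0.334·(0.504−0.647) + 0.364·(0.167−0.299) = -0.122.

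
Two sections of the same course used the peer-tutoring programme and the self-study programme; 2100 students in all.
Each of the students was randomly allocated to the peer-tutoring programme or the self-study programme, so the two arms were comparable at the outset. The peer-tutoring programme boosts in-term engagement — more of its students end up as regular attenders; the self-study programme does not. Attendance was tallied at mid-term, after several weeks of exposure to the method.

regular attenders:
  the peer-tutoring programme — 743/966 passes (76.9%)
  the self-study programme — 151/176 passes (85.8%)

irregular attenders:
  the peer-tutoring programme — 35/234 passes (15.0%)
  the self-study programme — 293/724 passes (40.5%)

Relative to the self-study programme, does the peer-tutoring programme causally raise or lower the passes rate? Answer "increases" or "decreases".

Within every mid-term attendance level the self-study programme has the higher rate, yet pooled the peer-tutoring programme does — Simpson's reversal.
Mid-term attendance here is a post-treatment variable shaped by the teaching method; conditioning on it would introduce bias rather than remove it. The overall comparison is the causal one.
Pooled: the peer-tutoring programme 64.8% vs the self-study programme 49.3%; the peer-tutoring programme is higher overall.

increases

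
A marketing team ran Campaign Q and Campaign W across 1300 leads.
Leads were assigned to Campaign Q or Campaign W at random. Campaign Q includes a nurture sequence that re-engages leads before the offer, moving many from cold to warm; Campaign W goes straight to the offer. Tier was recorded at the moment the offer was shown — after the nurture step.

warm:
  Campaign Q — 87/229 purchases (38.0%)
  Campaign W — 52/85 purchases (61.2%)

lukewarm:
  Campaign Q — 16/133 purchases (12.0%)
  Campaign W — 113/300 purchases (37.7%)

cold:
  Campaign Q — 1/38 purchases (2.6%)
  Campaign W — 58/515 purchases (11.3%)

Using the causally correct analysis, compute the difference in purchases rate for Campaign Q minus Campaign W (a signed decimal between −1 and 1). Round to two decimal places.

Engagement tier lies on the pathway campaign → engagement tier → outcome, so adjusting for it blocks the indirect effect. For the total causal effect of campaign, use the unadjusted pooled rates.
The causal difference is the pooled difference: 0.260 − 0.248 = +0.012.

+0.01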